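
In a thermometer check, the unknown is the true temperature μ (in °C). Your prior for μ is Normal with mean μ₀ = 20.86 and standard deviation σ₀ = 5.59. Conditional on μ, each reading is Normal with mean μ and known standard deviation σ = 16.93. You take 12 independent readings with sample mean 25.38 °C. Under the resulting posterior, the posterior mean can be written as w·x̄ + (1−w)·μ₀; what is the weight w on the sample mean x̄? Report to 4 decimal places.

For Normal data with known variance σ², a Normal(μ₀, σ₀²) prior on μ is conjugate. Posterior precision = 1/σ₀² + n/σ²; posterior mean is the precision-weighted average of μ₀ and x̄.
σ₀² = 5.59² = 31.2481, σ² = 16.93² = 286.6249. Prior precision 1/σ₀² = 1/31.2481; data precision n/σ² = 12/286.6249.
w = (n/σ²)/(1/σ₀² + n/σ²) = n·σ₀²/(σ² + n·σ₀²) = 12·31.2481/(286.6249 + 12·31.2481) = 374.9772/661.6021 = 0.5668.

0.5668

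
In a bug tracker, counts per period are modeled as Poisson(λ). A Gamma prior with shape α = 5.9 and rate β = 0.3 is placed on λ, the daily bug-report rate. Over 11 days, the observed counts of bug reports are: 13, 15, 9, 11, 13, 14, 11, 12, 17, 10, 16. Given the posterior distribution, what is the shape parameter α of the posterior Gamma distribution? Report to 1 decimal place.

146.9

With a Gamma(shape α, rate β) prior, the Poisson likelihood is conjugate: the posterior is Gamma(α + ΣXᵢ, β + n).
Sum of counts S = 141 over n = 11 days.
Posterior: Gamma(α+S, β+n) = Gamma(5.9+141, 0.3+11) = Gamma(146.9, 11.3).
Posterior α = 146.9.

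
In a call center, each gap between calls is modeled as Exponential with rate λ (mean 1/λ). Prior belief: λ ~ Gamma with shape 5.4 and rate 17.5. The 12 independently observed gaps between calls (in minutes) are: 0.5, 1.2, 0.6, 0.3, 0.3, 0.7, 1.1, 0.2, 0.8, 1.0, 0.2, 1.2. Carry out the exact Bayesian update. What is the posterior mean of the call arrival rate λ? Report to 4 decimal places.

0.6797

With a Gamma(shape α, rate β) prior on the exponential rate λ, the posterior after n observations with total T = Σxᵢ is Gamma(α+n, β+T).
Sum of observations T = 8.1 minutes; n = 12.
Posterior: Gamma(5.4+12, 17.5+8.1) = Gamma(17.4, 25.6).
Posterior mean of λ = α/β = 17.4/25.6 = 0.6797.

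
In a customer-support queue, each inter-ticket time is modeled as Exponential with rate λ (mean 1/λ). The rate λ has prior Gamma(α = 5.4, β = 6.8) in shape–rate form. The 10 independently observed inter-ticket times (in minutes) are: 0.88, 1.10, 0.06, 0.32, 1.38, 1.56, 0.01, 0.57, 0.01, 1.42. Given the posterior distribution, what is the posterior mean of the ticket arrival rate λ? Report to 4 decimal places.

With a Gamma(shape α, rate β) prior on the exponential rate λ, the posterior after n observations with total T = Σxᵢ is Gamma(α+n, β+T).
Sum of observations T = 7.31 minutes; n = 10.
Posterior: Gamma(5.4+10, 6.8+7.31) = Gamma(15.4, 14.11).
Posterior mean of λ = α/β = 15.4/14.11 = 1.0914.

1.0914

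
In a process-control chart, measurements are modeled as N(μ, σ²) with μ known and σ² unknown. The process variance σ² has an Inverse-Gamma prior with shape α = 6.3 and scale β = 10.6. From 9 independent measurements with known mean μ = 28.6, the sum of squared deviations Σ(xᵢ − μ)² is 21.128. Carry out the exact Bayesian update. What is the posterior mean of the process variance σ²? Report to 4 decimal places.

2.1596

With known mean μ and an Inverse-Gamma(α, β) prior on σ², the Normal likelihood is conjugate: posterior is Inv-Gamma(α + n/2, β + Σ(xᵢ−μ)²/2).
Posterior: Inv-Gamma(6.3 + 9/2, 10.6 + 21.128/2) = Inv-Gamma(10.80, 21.1640).
E[σ²|data] = β/(α−1) = 21.1640/9.80 = 2.1596.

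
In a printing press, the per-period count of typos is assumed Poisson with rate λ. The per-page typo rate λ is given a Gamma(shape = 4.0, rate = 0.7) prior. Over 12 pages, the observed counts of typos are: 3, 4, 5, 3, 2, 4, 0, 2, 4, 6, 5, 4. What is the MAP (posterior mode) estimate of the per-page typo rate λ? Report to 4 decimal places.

With a Gamma(shape α, rate β) prior, the Poisson likelihood is conjugate: the posterior is Gamma(α + ΣXᵢ, β + n).
Sum of counts S = 42 over n = 12 pages.
Posterior: Gamma(α+S, β+n) = Gamma(4.0+42, 0.7+12) = Gamma(46.0, 12.7).
Mode of Gamma(α,β) for α≥1 is (α−1)/β = 45.0/12.7 = 3.5433.

3.5433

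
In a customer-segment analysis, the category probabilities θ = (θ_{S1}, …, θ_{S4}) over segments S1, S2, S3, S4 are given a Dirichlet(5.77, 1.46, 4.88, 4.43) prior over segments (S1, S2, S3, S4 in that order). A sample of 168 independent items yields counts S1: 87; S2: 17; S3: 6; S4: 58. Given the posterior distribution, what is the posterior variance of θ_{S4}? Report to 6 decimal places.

The Dirichlet prior is conjugate to the Multinomial likelihood: each posterior αⱼ = prior αⱼ + observed count nⱼ.
Posterior concentration: (92.77, 18.46, 10.88, 62.43), total = 184.54.
Var[θ_j] = α_j(Σα−α_j)/((Σα)²(Σα+1)) = 62.43·122.11/(184.54²·185.54) = 0.001206.

0.001206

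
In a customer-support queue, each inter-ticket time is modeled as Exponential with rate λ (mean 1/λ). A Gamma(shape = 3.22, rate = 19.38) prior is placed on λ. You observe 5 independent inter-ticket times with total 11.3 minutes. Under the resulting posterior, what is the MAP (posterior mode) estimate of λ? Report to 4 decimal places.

With a Gamma(shape α, rate β) prior on the exponential rate λ, the posterior after n observations with total T = Σxᵢ is Gamma(α+n, β+T).
Posterior: Gamma(3.22+5, 19.38+11.3) = Gamma(8.22, 30.68).
Mode = (α−1)/β = 0.2353.

0.2353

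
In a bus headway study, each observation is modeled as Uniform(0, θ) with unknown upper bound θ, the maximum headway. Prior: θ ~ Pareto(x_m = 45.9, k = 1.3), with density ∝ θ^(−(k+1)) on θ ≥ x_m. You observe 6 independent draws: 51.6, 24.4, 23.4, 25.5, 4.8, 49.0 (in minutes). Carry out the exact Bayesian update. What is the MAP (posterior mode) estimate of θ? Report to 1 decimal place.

A Pareto(scale x_m, shape k) prior on the upper bound θ of Uniform(0, θ) is conjugate: posterior is Pareto(max(x_m, max xᵢ), k + n).
Sample maximum = 51.6; prior scale x_m = 45.9 → posterior scale = max = 51.6.
Posterior shape = 1.3 + 6 = 7.3.
The Pareto density is decreasing on [x_m, ∞), so the mode is x_m = 51.6.

51.6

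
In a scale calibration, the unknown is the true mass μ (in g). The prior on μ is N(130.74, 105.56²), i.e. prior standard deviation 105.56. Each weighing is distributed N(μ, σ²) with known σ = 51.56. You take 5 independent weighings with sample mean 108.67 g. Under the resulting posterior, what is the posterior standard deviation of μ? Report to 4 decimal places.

For Normal data with known variance σ², a Normal(μ₀, σ₀²) prior on μ is conjugate. Posterior precision = 1/σ₀² + n/σ²; posterior mean is the precision-weighted average of μ₀ and x̄.
σ₀² = 105.56² = 11142.9136, σ² = 51.56² = 2658.4336; σ² + n·σ₀² = 2658.4336 + 5·11142.9136 = 58373.0016.
Posterior precision = 1/σ₀² + n/σ² = 1/11142.9136 + 5/2658.4336 = (σ² + n·σ₀²)/(σ₀²σ²) = 58373.0016/(11142.9136·2658.4336); posterior variance σₙ² = σ₀²σ²/(σ² + n·σ₀²) = 11142.9136·2658.4336/58373.0016 = 507.472549.
Posterior SD = √σₙ² = √(11142.9136·2658.4336/58373.0016) = 22.5272.

22.5272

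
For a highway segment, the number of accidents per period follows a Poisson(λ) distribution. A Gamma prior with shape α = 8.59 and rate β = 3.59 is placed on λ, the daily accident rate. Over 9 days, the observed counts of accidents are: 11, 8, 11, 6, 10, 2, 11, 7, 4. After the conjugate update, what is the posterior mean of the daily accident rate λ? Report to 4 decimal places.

6.2423

With a Gamma(shape α, rate β) prior, the Poisson likelihood is conjugate: the posterior is Gamma(α + ΣXᵢ, β + n).
Sum of counts S = 70 over n = 9 days.
Posterior: Gamma(α+S, β+n) = Gamma(8.59+70, 3.59+9) = Gamma(78.59, 12.59).
Posterior mean = α/β = 78.59/12.59 = 6.2423.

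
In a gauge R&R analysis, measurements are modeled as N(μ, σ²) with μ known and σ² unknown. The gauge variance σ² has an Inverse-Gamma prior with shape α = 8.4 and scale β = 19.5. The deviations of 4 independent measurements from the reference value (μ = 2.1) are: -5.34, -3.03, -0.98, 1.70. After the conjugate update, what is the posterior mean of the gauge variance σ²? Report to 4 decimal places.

With known mean μ and an Inverse-Gamma(α, β) prior on σ², the Normal likelihood is conjugate: posterior is Inv-Gamma(α + n/2, β + Σ(xᵢ−μ)²/2).
Σ(xᵢ−μ)² = (-5.34)² + (-3.03)² + (-0.98)² + (1.70)² = 41.5469.
Posterior: Inv-Gamma(8.4 + 4/2, 19.5 + 41.5469/2) = Inv-Gamma(10.40, 40.27345).
E[σ²|data] = β/(α−1) = 40.27345/9.40 = 4.2844.

4.2844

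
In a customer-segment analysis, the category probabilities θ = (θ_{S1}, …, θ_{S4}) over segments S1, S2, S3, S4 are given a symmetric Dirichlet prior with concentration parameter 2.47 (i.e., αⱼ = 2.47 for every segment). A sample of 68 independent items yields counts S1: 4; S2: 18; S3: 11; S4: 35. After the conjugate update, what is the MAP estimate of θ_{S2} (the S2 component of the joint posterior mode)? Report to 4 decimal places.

0.2635

The Dirichlet prior is conjugate to the Multinomial likelihood: each posterior αⱼ = prior αⱼ + observed count nⱼ.
Posterior concentration: (6.47, 20.47, 13.47, 37.47), total = 77.88.
Joint mode component: (α_{S2}−1)/(Σα−K) = 19.47/73.88 = 0.2635.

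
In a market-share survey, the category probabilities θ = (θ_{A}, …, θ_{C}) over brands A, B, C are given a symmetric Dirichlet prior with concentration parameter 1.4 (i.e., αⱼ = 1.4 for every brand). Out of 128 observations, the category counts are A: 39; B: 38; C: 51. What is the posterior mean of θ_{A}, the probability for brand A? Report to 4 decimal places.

0.3056

The Dirichlet prior is conjugate to the Multinomial likelihood: each posterior αⱼ = prior αⱼ + observed count nⱼ.
Posterior concentration: (40.4, 39.4, 52.4), total = 132.2.
E[θ_{A}|data] = α_{A}/Σα = 40.4/132.2 = 0.3056.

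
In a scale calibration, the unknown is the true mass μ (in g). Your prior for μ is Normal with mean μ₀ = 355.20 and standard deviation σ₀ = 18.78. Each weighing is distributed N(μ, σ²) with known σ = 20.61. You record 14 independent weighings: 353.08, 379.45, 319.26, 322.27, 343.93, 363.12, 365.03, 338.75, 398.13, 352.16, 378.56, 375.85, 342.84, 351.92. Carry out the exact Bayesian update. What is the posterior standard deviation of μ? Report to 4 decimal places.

5.2856

For Normal data with known variance σ², a Normal(μ₀, σ₀²) prior on μ is conjugate. Posterior precision = 1/σ₀² + n/σ²; posterior mean is the precision-weighted average of μ₀ and x̄.
σ₀² = 18.78² = 352.6884, σ² = 20.61² = 424.7721; σ² + n·σ₀² = 424.7721 + 14·352.6884 = 5362.4097.
Posterior precision = 1/σ₀² + n/σ² = 1/352.6884 + 14/424.7721 = (σ² + n·σ₀²)/(σ₀²σ²) = 5362.4097/(352.6884·424.7721); posterior variance σₙ² = σ₀²σ²/(σ² + n·σ₀²) = 352.6884·424.7721/5362.4097 = 27.937476.
Posterior SD = √σₙ² = √(352.6884·424.7721/5362.4097) = 5.2856.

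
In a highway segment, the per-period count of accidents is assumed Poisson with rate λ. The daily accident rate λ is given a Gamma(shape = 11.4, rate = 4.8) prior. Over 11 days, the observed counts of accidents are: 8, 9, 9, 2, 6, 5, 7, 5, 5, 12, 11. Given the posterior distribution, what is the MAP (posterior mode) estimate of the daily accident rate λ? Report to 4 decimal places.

With a Gamma(shape α, rate β) prior, the Poisson likelihood is conjugate: the posterior is Gamma(α + ΣXᵢ, β + n).
Sum of counts S = 79 over n = 11 days.
Posterior: Gamma(α+S, β+n) = Gamma(11.4+79, 4.8+11) = Gamma(90.4, 15.8).
Mode of Gamma(α,β) for α≥1 is (α−1)/β = 89.4/15.8 = 5.6582.

5.6582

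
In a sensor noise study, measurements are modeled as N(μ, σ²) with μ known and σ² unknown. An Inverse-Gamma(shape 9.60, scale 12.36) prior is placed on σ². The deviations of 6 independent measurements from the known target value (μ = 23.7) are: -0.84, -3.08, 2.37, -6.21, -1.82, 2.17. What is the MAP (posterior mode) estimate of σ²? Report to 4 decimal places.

3.2027

With known mean μ and an Inverse-Gamma(α, β) prior on σ², the Normal likelihood is conjugate: posterior is Inv-Gamma(α + n/2, β + Σ(xᵢ−μ)²/2).
Σ(xᵢ−μ)² = (-0.84)² + (-3.08)² + (2.37)² + (-6.21)² + (-1.82)² + (2.17)² = 62.3943.
Posterior: Inv-Gamma(9.60 + 6/2, 12.36 + 62.3943/2) = Inv-Gamma(12.60, 43.55715).
Mode = β/(α+1) = 43.55715/13.60 = 3.2027.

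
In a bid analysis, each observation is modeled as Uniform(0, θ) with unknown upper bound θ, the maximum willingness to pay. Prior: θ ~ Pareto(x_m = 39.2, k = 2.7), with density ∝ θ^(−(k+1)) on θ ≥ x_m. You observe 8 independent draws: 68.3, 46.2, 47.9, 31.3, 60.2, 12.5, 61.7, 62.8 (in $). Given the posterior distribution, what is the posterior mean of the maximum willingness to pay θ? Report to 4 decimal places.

75.3412

A Pareto(scale x_m, shape k) prior on the upper bound θ of Uniform(0, θ) is conjugate: posterior is Pareto(max(x_m, max xᵢ), k + n).
Sample maximum = 68.3; prior scale x_m = 39.2 → posterior scale = max = 68.3.
Posterior shape = 2.7 + 8 = 10.7.
E[θ|data] = k·x_m/(k−1) = 10.7·68.3/9.7 = 75.3412.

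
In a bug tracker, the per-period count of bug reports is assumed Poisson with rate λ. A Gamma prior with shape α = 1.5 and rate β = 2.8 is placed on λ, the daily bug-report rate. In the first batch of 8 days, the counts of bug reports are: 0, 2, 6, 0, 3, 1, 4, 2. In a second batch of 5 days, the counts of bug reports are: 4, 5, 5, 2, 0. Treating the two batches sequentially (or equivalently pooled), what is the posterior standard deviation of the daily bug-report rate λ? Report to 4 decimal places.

0.3771

With a Gamma(shape α, rate β) prior, the Poisson likelihood is conjugate: the posterior is Gamma(α + ΣXᵢ, β + n).
Batch 1: sum of counts S = 18 over n = 8 days.
After batch 1: Gamma(α+S, β+n) = Gamma(1.5+18, 2.8+8) = Gamma(19.5, 10.8).
Batch 2: sum of counts S = 16 over n = 5 days.
After batch 2: Gamma(α+S, β+n) = Gamma(19.5+16, 10.8+5) = Gamma(35.5, 15.8).
SD = √α/β = √35.5/15.8 = 0.3771.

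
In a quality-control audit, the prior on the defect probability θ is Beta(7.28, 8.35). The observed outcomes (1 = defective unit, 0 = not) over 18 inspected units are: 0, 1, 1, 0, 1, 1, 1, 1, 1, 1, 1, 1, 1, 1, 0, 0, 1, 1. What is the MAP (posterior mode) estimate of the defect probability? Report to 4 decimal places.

The Beta prior is conjugate to a Binomial/Bernoulli likelihood; the update adds successes to α and failures to β.
Posterior: Beta(α+k, β+n−k) = Beta(7.28+14, 8.35+4) = Beta(21.28, 12.35).
Mode of Beta(a,b) for a,b>1 is (a−1)/(a+b−2) = 20.28/31.63 = 0.6412.

0.6412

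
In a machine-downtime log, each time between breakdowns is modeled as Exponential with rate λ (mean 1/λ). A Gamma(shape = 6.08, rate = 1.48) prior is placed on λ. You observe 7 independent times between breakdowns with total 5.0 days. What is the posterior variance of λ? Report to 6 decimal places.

0.311500

With a Gamma(shape α, rate β) prior on the exponential rate λ, the posterior after n observations with total T = Σxᵢ is Gamma(α+n, β+T).
Posterior: Gamma(6.08+7, 1.48+5.0) = Gamma(13.08, 6.48).
Var = α/β² = 0.311500.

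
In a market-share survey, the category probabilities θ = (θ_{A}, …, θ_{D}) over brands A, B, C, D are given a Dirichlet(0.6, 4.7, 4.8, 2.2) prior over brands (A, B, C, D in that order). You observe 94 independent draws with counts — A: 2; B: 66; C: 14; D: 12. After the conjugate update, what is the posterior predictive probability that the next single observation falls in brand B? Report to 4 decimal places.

0.6651

The Dirichlet prior is conjugate to the Multinomial likelihood: each posterior αⱼ = prior αⱼ + observed count nⱼ.
Posterior concentration: (2.6, 70.7, 18.8, 14.2), total = 106.3.
P(next = B | data) = α_{B}/Σα = 0.6651.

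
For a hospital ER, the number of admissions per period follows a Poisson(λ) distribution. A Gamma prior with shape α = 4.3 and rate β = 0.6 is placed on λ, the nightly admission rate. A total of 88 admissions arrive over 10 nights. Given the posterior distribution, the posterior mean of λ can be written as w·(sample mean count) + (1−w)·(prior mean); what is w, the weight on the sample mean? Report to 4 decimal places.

0.9434

With a Gamma(shape α, rate β) prior, the Poisson likelihood is conjugate: the posterior is Gamma(α + ΣXᵢ, β + n).
Posterior mean = (α₀+S)/(β₀+n) = [n/(β₀+n)]·(S/n) + [β₀/(β₀+n)]·(α₀/β₀), so only n and β₀ enter the weight.
Weight on data w = n/(β₀+n) = 10/(0.6+10) = 10/10.6 = 0.9434.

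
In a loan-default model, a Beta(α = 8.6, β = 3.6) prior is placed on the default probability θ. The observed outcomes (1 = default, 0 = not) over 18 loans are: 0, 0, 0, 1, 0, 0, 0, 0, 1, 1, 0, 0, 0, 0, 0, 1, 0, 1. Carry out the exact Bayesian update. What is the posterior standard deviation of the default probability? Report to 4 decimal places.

0.0891

The Beta prior is conjugate to a Binomial/Bernoulli likelihood; the update adds successes to α and failures to β.
Posterior: Beta(α+k, β+n−k) = Beta(8.6+5, 3.6+13) = Beta(13.6, 16.6).
Var = αβ/((α+β)²(α+β+1)) = 13.6·16.6/(30.2²·31.2) = 0.00793375; SD = √0.00793375 = 0.0891.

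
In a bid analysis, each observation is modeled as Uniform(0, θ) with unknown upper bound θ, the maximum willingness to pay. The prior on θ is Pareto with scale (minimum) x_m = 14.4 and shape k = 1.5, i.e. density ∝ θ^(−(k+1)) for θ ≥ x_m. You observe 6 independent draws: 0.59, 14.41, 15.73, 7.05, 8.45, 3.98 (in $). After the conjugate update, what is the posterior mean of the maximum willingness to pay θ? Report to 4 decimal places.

18.1500

A Pareto(scale x_m, shape k) prior on the upper bound θ of Uniform(0, θ) is conjugate: posterior is Pareto(max(x_m, max xᵢ), k + n).
Sample maximum = 15.73; prior scale x_m = 14.4 → posterior scale = max = 15.73.
Posterior shape = 1.5 + 6 = 7.5.
E[θ|data] = k·x_m/(k−1) = 7.5·15.73/6.5 = 18.1500.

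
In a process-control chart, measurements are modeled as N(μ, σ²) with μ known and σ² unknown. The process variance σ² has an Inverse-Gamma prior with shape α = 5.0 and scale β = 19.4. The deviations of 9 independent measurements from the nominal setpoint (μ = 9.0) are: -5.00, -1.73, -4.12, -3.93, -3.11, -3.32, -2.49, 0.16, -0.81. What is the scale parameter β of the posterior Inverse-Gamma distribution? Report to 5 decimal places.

63.39425

With known mean μ and an Inverse-Gamma(α, β) prior on σ², the Normal likelihood is conjugate: posterior is Inv-Gamma(α + n/2, β + Σ(xᵢ−μ)²/2).
Σ(xᵢ−μ)² = (-5.00)² + (-1.73)² + (-4.12)² + (-3.93)² + (-3.11)² + (-3.32)² + (-2.49)² + (0.16)² + (-0.81)² = 87.9885.
Posterior: Inv-Gamma(5.0 + 9/2, 19.4 + 87.9885/2) = Inv-Gamma(9.50, 63.39425).
Posterior β = 63.39425.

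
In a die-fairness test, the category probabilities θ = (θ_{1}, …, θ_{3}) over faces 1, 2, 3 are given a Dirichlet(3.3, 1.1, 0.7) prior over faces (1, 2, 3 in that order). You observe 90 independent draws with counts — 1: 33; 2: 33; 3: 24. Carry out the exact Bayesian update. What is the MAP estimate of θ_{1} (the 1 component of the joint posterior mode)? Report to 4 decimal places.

0.3833

The Dirichlet prior is conjugate to the Multinomial likelihood: each posterior αⱼ = prior αⱼ + observed count nⱼ.
Posterior concentration: (36.3, 34.1, 24.7), total = 95.1.
Joint mode component: (α_{1}−1)/(Σα−K) = 35.3/92.1 = 0.3833.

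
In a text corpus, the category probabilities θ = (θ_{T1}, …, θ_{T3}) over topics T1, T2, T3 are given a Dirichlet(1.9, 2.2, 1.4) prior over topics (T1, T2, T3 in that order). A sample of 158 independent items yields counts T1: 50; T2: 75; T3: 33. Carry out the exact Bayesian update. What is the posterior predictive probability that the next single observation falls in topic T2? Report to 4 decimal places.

0.4722

The Dirichlet prior is conjugate to the Multinomial likelihood: each posterior αⱼ = prior αⱼ + observed count nⱼ.
Posterior concentration: (51.9, 77.2, 34.4), total = 163.5.
P(next = T2 | data) = α_{T2}/Σα = 0.4722.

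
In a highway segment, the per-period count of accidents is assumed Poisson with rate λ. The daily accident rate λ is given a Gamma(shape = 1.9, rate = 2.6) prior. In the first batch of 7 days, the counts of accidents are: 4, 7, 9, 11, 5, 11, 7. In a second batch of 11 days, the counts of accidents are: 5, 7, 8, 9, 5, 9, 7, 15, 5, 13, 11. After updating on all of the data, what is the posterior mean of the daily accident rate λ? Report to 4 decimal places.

With a Gamma(shape α, rate β) prior, the Poisson likelihood is conjugate: the posterior is Gamma(α + ΣXᵢ, β + n).
Batch 1: sum of counts S = 54 over n = 7 days.
After batch 1: Gamma(α+S, β+n) = Gamma(1.9+54, 2.6+7) = Gamma(55.9, 9.6).
Batch 2: sum of counts S = 94 over n = 11 days.
After batch 2: Gamma(α+S, β+n) = Gamma(55.9+94, 9.6+11) = Gamma(149.9, 20.6).
Posterior mean = α/β = 149.9/20.6 = 7.2767.

7.2767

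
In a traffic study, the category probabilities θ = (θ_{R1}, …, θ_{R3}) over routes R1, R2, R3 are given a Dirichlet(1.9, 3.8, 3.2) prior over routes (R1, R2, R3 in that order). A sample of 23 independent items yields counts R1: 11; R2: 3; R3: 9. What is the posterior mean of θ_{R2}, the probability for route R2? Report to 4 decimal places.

0.2132

The Dirichlet prior is conjugate to the Multinomial likelihood: each posterior αⱼ = prior αⱼ + observed count nⱼ.
Posterior concentration: (12.9, 6.8, 12.2), total = 31.9.
E[θ_{R2}|data] = α_{R2}/Σα = 6.8/31.9 = 0.2132.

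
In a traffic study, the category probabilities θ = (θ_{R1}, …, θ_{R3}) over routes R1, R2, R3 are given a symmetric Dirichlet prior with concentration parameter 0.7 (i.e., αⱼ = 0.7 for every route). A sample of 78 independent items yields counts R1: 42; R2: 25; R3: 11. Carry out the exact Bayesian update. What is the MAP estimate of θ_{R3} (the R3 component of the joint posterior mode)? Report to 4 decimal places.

The Dirichlet prior is conjugate to the Multinomial likelihood: each posterior αⱼ = prior αⱼ + observed count nⱼ.
Posterior concentration: (42.7, 25.7, 11.7), total = 80.1.
Joint mode component: (α_{R3}−1)/(Σα−K) = 10.7/77.1 = 0.1388.

0.1388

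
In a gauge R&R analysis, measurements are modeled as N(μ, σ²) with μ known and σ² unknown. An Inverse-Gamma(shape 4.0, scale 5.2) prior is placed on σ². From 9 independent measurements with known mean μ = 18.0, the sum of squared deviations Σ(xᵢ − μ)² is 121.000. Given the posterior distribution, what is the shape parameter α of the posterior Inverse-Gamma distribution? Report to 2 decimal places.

With known mean μ and an Inverse-Gamma(α, β) prior on σ², the Normal likelihood is conjugate: posterior is Inv-Gamma(α + n/2, β + Σ(xᵢ−μ)²/2).
Posterior: Inv-Gamma(4.0 + 9/2, 5.2 + 121.000/2) = Inv-Gamma(8.50, 65.7000).
Posterior α = 8.50.

8.50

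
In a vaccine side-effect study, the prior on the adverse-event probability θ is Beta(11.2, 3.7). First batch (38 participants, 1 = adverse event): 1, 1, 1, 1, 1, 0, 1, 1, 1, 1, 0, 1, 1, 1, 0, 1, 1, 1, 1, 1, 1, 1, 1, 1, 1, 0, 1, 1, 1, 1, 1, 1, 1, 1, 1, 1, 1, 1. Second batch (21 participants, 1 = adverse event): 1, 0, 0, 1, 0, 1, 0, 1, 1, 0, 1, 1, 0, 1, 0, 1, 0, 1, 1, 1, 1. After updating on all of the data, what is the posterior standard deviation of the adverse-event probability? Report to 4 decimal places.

0.0473

The Beta prior is conjugate to a Binomial/Bernoulli likelihood; the update adds successes to α and failures to β.
After batch 1: Beta(11.2+34, 3.7+4) = Beta(45.2, 7.7).
After batch 2: Beta(45.2+13, 7.7+8) = Beta(58.2, 15.7).
Var = αβ/((α+β)²(α+β+1)) = 58.2·15.7/(73.9²·74.9) = 0.00223384; SD = √0.00223384 = 0.0473.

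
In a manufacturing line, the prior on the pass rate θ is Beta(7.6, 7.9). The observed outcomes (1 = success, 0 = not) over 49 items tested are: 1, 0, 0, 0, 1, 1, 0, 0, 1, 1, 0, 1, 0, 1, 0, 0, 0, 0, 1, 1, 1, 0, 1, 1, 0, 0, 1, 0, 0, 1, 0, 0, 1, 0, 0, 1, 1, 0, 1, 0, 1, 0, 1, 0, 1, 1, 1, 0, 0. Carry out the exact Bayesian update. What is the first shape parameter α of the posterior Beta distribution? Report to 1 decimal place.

30.6

The Beta prior is conjugate to a Binomial/Bernoulli likelihood; the update adds successes to α and failures to β.
Posterior: Beta(α+k, β+n−k) = Beta(7.6+23, 7.9+26) = Beta(30.6, 33.9).
Posterior α = 30.6.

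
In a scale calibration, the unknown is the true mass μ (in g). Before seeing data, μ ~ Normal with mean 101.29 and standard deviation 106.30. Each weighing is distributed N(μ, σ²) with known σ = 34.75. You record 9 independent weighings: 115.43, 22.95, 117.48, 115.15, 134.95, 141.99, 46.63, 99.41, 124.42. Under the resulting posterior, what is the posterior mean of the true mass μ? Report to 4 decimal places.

102.0367

For Normal data with known variance σ², a Normal(μ₀, σ₀²) prior on μ is conjugate. Posterior precision = 1/σ₀² + n/σ²; posterior mean is the precision-weighted average of μ₀ and x̄.
Σxᵢ = 115.43 + 22.95 + 117.48 + 115.15 + 134.95 + 141.99 + 46.63 + 99.41 + 124.42 = 918.41, so n·x̄ = 918.41.
σ₀² = 106.30² = 11299.69, σ² = 34.75² = 1207.5625; σ² + n·σ₀² = 1207.5625 + 9·11299.69 = 102904.7725.
Posterior mean = (μ₀/σ₀² + n·x̄/σ²)/(1/σ₀² + n/σ²) = (σ²·μ₀ + σ₀²·n·x̄)/(σ² + n·σ₀²) = (1207.5625·101.29 + 11299.69·918.41)/102904.7725 = 10500062.298525/102904.7725 = 102.0367.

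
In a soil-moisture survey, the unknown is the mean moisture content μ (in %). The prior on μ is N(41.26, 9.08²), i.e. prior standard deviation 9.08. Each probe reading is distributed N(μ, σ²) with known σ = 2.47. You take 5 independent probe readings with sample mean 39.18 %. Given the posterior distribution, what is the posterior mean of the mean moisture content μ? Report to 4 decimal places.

For Normal data with known variance σ², a Normal(μ₀, σ₀²) prior on μ is conjugate. Posterior precision = 1/σ₀² + n/σ²; posterior mean is the precision-weighted average of μ₀ and x̄.
n·x̄ = 5·39.18 = 195.9.
σ₀² = 9.08² = 82.4464, σ² = 2.47² = 6.1009; σ² + n·σ₀² = 6.1009 + 5·82.4464 = 418.3329.
Posterior mean = (μ₀/σ₀² + n·x̄/σ²)/(1/σ₀² + n/σ²) = (σ²·μ₀ + σ₀²·n·x̄)/(σ² + n·σ₀²) = (6.1009·41.26 + 82.4464·195.9)/418.3329 = 16402.972894/418.3329 = 39.2103.

39.2103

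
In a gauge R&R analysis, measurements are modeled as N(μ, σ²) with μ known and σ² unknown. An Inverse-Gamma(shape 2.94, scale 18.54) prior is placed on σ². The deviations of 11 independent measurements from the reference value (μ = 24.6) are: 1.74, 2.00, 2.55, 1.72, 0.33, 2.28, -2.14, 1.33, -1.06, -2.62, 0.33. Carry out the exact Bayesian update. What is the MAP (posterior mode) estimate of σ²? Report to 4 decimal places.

3.8835

With known mean μ and an Inverse-Gamma(α, β) prior on σ², the Normal likelihood is conjugate: posterior is Inv-Gamma(α + n/2, β + Σ(xᵢ−μ)²/2).
Σ(xᵢ−μ)² = (1.74)² + (2.00)² + (2.55)² + (1.72)² + (0.33)² + (2.28)² + (-2.14)² + (1.33)² + (-1.06)² + (-2.62)² + (0.33)² = 36.2412.
Posterior: Inv-Gamma(2.94 + 11/2, 18.54 + 36.2412/2) = Inv-Gamma(8.44, 36.66060).
Mode = β/(α+1) = 36.66060/9.44 = 3.8835.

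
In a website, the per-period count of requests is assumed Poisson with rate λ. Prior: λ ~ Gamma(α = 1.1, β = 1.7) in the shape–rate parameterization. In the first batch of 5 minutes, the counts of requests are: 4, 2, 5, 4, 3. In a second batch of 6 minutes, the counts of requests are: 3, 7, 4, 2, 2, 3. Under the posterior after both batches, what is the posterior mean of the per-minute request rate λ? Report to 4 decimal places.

With a Gamma(shape α, rate β) prior, the Poisson likelihood is conjugate: the posterior is Gamma(α + ΣXᵢ, β + n).
Batch 1: sum of counts S = 18 over n = 5 minutes.
After batch 1: Gamma(α+S, β+n) = Gamma(1.1+18, 1.7+5) = Gamma(19.1, 6.7).
Batch 2: sum of counts S = 21 over n = 6 minutes.
After batch 2: Gamma(α+S, β+n) = Gamma(19.1+21, 6.7+6) = Gamma(40.1, 12.7).
Posterior mean = α/β = 40.1/12.7 = 3.1575.

3.1575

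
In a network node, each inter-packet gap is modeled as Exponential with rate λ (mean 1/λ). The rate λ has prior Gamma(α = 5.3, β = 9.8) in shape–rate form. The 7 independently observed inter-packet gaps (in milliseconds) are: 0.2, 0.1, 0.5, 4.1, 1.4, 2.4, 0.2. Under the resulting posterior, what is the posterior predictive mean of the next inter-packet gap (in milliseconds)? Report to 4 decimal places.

With a Gamma(shape α, rate β) prior on the exponential rate λ, the posterior after n observations with total T = Σxᵢ is Gamma(α+n, β+T).
Sum of observations T = 8.9 milliseconds; n = 7.
Posterior: Gamma(5.3+7, 9.8+8.9) = Gamma(12.3, 18.7).
The predictive distribution for the next observation is Lomax; its mean is β/(α−1) = 18.7/11.3 = 1.6549.

1.6549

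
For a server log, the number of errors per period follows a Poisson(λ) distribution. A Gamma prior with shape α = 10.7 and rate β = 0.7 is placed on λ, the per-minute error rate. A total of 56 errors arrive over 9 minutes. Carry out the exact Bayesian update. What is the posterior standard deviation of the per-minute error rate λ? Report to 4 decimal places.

With a Gamma(shape α, rate β) prior, the Poisson likelihood is conjugate: the posterior is Gamma(α + ΣXᵢ, β + n).
Posterior: Gamma(α+S, β+n) = Gamma(10.7+56, 0.7+9) = Gamma(66.7, 9.7).
SD = √α/β = √66.7/9.7 = 0.8420.

0.8420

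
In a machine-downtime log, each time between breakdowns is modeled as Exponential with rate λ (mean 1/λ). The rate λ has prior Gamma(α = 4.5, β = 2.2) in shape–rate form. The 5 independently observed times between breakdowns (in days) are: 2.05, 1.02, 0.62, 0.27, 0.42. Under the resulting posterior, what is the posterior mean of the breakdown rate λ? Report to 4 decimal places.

1.4438

With a Gamma(shape α, rate β) prior on the exponential rate λ, the posterior after n observations with total T = Σxᵢ is Gamma(α+n, β+T).
Sum of observations T = 4.38 days; n = 5.
Posterior: Gamma(4.5+5, 2.2+4.38) = Gamma(9.5, 6.58).
Posterior mean of λ = α/β = 9.5/6.58 = 1.4438.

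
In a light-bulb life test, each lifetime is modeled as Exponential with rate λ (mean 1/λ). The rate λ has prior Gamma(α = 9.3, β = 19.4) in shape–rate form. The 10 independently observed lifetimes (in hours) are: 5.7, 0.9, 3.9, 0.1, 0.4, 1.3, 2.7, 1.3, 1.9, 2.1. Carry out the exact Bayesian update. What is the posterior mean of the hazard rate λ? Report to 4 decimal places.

0.4861

With a Gamma(shape α, rate β) prior on the exponential rate λ, the posterior after n observations with total T = Σxᵢ is Gamma(α+n, β+T).
Sum of observations T = 20.3 hours; n = 10.
Posterior: Gamma(9.3+10, 19.4+20.3) = Gamma(19.3, 39.7).
Posterior mean of λ = α/β = 19.3/39.7 = 0.4861.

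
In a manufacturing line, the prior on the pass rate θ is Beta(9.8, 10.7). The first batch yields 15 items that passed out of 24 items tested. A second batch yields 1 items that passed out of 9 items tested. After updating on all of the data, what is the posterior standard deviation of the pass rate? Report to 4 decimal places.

The Beta prior is conjugate to a Binomial/Bernoulli likelihood; the update adds successes to α and failures to β.
After batch 1: Beta(9.8+15, 10.7+9) = Beta(24.8, 19.7).
After batch 2: Beta(24.8+1, 19.7+8) = Beta(25.8, 27.7).
Var = αβ/((α+β)²(α+β+1)) = 25.8·27.7/(53.5²·54.5) = 0.00458137; SD = √0.00458137 = 0.0677.

0.0677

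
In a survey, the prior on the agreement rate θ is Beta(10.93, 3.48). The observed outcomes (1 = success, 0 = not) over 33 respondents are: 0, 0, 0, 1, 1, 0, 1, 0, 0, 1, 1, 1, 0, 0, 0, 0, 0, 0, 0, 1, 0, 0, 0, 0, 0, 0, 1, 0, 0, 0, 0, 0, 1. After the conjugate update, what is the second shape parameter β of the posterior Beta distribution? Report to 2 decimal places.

The Beta prior is conjugate to a Binomial/Bernoulli likelihood; the update adds successes to α and failures to β.
Posterior: Beta(α+k, β+n−k) = Beta(10.93+9, 3.48+24) = Beta(19.93, 27.48).
Posterior β = 27.48.

27.48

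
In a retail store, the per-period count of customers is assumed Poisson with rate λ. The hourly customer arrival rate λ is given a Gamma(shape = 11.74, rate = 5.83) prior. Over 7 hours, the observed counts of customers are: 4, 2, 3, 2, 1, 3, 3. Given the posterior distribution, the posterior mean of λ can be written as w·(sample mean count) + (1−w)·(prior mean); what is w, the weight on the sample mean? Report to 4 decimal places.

With a Gamma(shape α, rate β) prior, the Poisson likelihood is conjugate: the posterior is Gamma(α + ΣXᵢ, β + n).
Posterior mean = (α₀+S)/(β₀+n) = [n/(β₀+n)]·(S/n) + [β₀/(β₀+n)]·(α₀/β₀), so only n and β₀ enter the weight.
Weight on data w = n/(β₀+n) = 7/(5.83+7) = 7/12.83 = 0.5456.

0.5456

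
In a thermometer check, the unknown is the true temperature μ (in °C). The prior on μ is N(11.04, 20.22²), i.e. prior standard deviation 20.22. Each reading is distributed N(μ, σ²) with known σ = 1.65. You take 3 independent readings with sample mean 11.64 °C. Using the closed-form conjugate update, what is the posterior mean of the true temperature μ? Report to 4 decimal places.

11.6387

For Normal data with known variance σ², a Normal(μ₀, σ₀²) prior on μ is conjugate. Posterior precision = 1/σ₀² + n/σ²; posterior mean is the precision-weighted average of μ₀ and x̄.
n·x̄ = 3·11.64 = 34.92.
σ₀² = 20.22² = 408.8484, σ² = 1.65² = 2.7225; σ² + n·σ₀² = 2.7225 + 3·408.8484 = 1229.2677.
Posterior mean = (μ₀/σ₀² + n·x̄/σ²)/(1/σ₀² + n/σ²) = (σ²·μ₀ + σ₀²·n·x̄)/(σ² + n·σ₀²) = (2.7225·11.04 + 408.8484·34.92)/1229.2677 = 14307.042528/1229.2677 = 11.6387.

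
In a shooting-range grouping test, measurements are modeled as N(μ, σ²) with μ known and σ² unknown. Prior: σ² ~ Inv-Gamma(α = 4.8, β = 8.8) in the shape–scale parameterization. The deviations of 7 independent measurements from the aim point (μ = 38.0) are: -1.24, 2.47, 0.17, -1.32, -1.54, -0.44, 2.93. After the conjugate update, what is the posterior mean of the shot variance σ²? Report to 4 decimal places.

2.6137

With known mean μ and an Inverse-Gamma(α, β) prior on σ², the Normal likelihood is conjugate: posterior is Inv-Gamma(α + n/2, β + Σ(xᵢ−μ)²/2).
Σ(xᵢ−μ)² = (-1.24)² + (2.47)² + (0.17)² + (-1.32)² + (-1.54)² + (-0.44)² + (2.93)² = 20.5599.
Posterior: Inv-Gamma(4.8 + 7/2, 8.8 + 20.5599/2) = Inv-Gamma(8.30, 19.07995).
E[σ²|data] = β/(α−1) = 19.07995/7.30 = 2.6137.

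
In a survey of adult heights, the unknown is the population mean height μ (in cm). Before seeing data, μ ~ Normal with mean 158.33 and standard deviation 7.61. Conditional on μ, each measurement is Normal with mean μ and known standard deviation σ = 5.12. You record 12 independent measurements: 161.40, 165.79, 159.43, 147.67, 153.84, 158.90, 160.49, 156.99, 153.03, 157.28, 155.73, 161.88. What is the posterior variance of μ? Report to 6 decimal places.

2.105125

For Normal data with known variance σ², a Normal(μ₀, σ₀²) prior on μ is conjugate. Posterior precision = 1/σ₀² + n/σ²; posterior mean is the precision-weighted average of μ₀ and x̄.
σ₀² = 7.61² = 57.9121, σ² = 5.12² = 26.2144; σ² + n·σ₀² = 26.2144 + 12·57.9121 = 721.1596.
Posterior precision = 1/σ₀² + n/σ² = 1/57.9121 + 12/26.2144 = (σ² + n·σ₀²)/(σ₀²σ²) = 721.1596/(57.9121·26.2144); posterior variance σₙ² = σ₀²σ²/(σ² + n·σ₀²) = 57.9121·26.2144/721.1596 = 2.105125.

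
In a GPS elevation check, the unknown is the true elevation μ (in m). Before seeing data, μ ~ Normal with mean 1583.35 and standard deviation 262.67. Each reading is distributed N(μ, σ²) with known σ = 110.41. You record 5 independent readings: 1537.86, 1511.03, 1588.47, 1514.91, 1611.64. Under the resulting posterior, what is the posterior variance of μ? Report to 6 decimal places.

2354.860639

For Normal data with known variance σ², a Normal(μ₀, σ₀²) prior on μ is conjugate. Posterior precision = 1/σ₀² + n/σ²; posterior mean is the precision-weighted average of μ₀ and x̄.
σ₀² = 262.67² = 68995.5289, σ² = 110.41² = 12190.3681; σ² + n·σ₀² = 12190.3681 + 5·68995.5289 = 357168.0126.
Posterior precision = 1/σ₀² + n/σ² = 1/68995.5289 + 5/12190.3681 = (σ² + n·σ₀²)/(σ₀²σ²) = 357168.0126/(68995.5289·12190.3681); posterior variance σₙ² = σ₀²σ²/(σ² + n·σ₀²) = 68995.5289·12190.3681/357168.0126 = 2354.860639.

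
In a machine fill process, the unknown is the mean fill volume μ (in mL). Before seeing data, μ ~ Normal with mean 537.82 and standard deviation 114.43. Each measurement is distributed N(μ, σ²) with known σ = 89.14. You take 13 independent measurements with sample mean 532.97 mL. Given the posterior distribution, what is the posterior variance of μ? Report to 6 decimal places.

For Normal data with known variance σ², a Normal(μ₀, σ₀²) prior on μ is conjugate. Posterior precision = 1/σ₀² + n/σ²; posterior mean is the precision-weighted average of μ₀ and x̄.
σ₀² = 114.43² = 13094.2249, σ² = 89.14² = 7945.9396; σ² + n·σ₀² = 7945.9396 + 13·13094.2249 = 178170.8633.
Posterior precision = 1/σ₀² + n/σ² = 1/13094.2249 + 13/7945.9396 = (σ² + n·σ₀²)/(σ₀²σ²) = 178170.8633/(13094.2249·7945.9396); posterior variance σₙ² = σ₀²σ²/(σ² + n·σ₀²) = 13094.2249·7945.9396/178170.8633 = 583.967088.

583.967088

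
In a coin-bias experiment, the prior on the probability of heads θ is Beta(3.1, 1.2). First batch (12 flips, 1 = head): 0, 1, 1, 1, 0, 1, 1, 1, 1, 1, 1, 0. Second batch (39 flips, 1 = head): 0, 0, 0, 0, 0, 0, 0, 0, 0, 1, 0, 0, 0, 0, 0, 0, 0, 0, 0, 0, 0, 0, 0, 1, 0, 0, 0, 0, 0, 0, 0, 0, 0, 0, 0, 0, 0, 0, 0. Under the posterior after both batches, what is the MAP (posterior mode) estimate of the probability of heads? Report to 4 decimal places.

The Beta prior is conjugate to a Binomial/Bernoulli likelihood; the update adds successes to α and failures to β.
After batch 1: Beta(3.1+9, 1.2+3) = Beta(12.1, 4.2).
After batch 2: Beta(12.1+2, 4.2+37) = Beta(14.1, 41.2).
Mode of Beta(a,b) for a,b>1 is (a−1)/(a+b−2) = 13.1/53.3 = 0.2458.

0.2458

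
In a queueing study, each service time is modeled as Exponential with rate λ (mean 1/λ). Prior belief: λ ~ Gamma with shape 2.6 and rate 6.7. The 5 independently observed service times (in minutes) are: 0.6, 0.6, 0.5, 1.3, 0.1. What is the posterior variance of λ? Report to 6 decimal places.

With a Gamma(shape α, rate β) prior on the exponential rate λ, the posterior after n observations with total T = Σxᵢ is Gamma(α+n, β+T).
Sum of observations T = 3.1 minutes; n = 5.
Posterior: Gamma(2.6+5, 6.7+3.1) = Gamma(7.6, 9.8).
Var = α/β² = 0.079134.

0.079134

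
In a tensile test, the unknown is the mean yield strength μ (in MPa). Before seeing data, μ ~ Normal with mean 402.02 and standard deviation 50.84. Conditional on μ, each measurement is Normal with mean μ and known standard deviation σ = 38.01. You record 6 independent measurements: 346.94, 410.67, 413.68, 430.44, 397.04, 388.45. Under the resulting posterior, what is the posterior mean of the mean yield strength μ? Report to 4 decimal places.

398.2237

For Normal data with known variance σ², a Normal(μ₀, σ₀²) prior on μ is conjugate. Posterior precision = 1/σ₀² + n/σ²; posterior mean is the precision-weighted average of μ₀ and x̄.
Σxᵢ = 346.94 + 410.67 + 413.68 + 430.44 + 397.04 + 388.45 = 2387.22, so n·x̄ = 2387.22.
σ₀² = 50.84² = 2584.7056, σ² = 38.01² = 1444.7601; σ² + n·σ₀² = 1444.7601 + 6·2584.7056 = 16952.9937.
Posterior mean = (μ₀/σ₀² + n·x̄/σ²)/(1/σ₀² + n/σ²) = (σ²·μ₀ + σ₀²·n·x̄)/(σ² + n·σ₀²) = (1444.7601·402.02 + 2584.7056·2387.22)/16952.9937 = 6751083.357834/16952.9937 = 398.2237.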